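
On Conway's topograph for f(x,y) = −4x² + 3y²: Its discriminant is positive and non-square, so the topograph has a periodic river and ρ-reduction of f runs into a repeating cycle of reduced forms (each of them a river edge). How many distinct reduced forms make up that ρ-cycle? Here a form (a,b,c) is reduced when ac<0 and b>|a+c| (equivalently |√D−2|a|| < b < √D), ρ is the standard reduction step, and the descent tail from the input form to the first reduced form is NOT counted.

D = 48, ⌊√D⌋ = 6
descent: ρ → (3,6,-1)  [lands on river]
river: ρ → (-1,6,3)
ρ-cycle length = 2 (tail of 1 descent step not counted)

2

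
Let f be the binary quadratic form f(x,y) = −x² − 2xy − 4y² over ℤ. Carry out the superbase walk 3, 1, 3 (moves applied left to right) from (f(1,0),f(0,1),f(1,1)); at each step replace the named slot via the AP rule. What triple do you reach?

start (-1,-4,-7) = (f(1,0),f(0,1),f(1,1))
replace slot 3: 2·((-1)+(-4)) − (-7) = -3 → (-1,-4,-3)
replace slot 1: 2·((-4)+(-3)) − (-1) = -13 → (-13,-4,-3)
replace slot 3: 2·((-13)+(-4)) − (-3) = -31 → (-13,-4,-31)

-13,-4,-31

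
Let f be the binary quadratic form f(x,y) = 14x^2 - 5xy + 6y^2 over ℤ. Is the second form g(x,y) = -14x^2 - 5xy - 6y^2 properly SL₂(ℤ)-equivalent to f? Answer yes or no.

D₁ = -311, D₂ = -311
f: flip: (14,-5,6)→(6,5,14)
f: reduced (well bottom): (6,5,14) with a≤c, −a<b≤a
g is negative-definite; reduce −g:
−g: flip: (14,5,6)→(6,-5,14)
−g: reduced (well bottom): (6,-5,14) with a≤c, −a<b≤a
flip sign back: reduced form of g is (-6,5,-14)
reduced forms (6, 5, 14) vs (-6, 5, -14) ⇒ inequivalent

no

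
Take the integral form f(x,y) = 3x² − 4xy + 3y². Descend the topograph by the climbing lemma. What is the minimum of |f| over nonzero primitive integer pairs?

translate: b→2 (≡-4 mod 6), so (3,-4,3)→(3,2,2)
flip: (3,2,2)→(2,-2,3)
translate: b→2 (≡-2 mod 4), so (2,-2,3)→(2,2,3)
reduced (well bottom): (2,2,3) with a≤c, −a<b≤a
well minimum = a = 2

2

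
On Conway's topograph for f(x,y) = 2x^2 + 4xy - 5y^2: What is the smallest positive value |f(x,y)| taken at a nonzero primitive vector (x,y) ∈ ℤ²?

river: ρ → (-5,6,1)
river: ρ → (1,6,-5)
river: ρ → (-5,4,2)
river: ρ → (2,4,-5)
closes: descent 0, river 4
min |a| on river = 1

1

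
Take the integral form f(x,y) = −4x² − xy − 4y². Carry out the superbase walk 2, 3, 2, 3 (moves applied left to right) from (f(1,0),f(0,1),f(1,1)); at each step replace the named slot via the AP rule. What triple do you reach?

start (-4,-4,-9) = (f(1,0),f(0,1),f(1,1))
replace slot 2: 2·((-4)+(-9)) − (-4) = -22 → (-4,-22,-9)
replace slot 3: 2·((-4)+(-22)) − (-9) = -43 → (-4,-22,-43)
replace slot 2: 2·((-4)+(-43)) − (-22) = -72 → (-4,-72,-43)
replace slot 3: 2·((-4)+(-72)) − (-43) = -109 → (-4,-72,-109)

-4,-72,-109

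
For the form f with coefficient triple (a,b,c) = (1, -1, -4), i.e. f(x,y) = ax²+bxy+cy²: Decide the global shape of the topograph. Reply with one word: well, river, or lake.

D = b²−4ac = (-1)² − 4·1·(-4) = 17
D > 0 non-square ⇒ indefinite ⇒ periodic river

river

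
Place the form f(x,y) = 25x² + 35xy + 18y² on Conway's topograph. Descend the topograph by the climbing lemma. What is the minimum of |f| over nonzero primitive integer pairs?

translate: b→-15 (≡35 mod 50), so (25,35,18)→(25,-15,8)
flip: (25,-15,8)→(8,15,25)
translate: b→-1 (≡15 mod 16), so (8,15,25)→(8,-1,18)
reduced (well bottom): (8,-1,18) with a≤c, −a<b≤a
well minimum = a = 8

8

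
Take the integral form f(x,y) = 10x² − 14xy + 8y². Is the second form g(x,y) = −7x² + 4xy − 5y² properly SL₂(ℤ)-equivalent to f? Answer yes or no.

D₁ = -124, D₂ = -124
f: translate: b→6 (≡-14 mod 20), so (10,-14,8)→(10,6,4)
f: flip: (10,6,4)→(4,-6,10)
f: translate: b→2 (≡-6 mod 8), so (4,-6,10)→(4,2,8)
f: reduced (well bottom): (4,2,8) with a≤c, −a<b≤a
g is negative-definite; reduce −g:
−g: flip: (7,-4,5)→(5,4,7)
−g: reduced (well bottom): (5,4,7) with a≤c, −a<b≤a
flip sign back: reduced form of g is (-5,-4,-7)
reduced forms (4, 2, 8) vs (-5, -4, -7) ⇒ inequivalent

no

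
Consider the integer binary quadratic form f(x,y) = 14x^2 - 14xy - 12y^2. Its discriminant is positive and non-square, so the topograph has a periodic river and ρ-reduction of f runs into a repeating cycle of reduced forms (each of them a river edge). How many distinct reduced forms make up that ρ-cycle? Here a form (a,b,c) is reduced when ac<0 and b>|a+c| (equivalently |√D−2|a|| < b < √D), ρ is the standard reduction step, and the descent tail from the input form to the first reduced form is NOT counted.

D = 868, ⌊√D⌋ = 29
descent: ρ → (-12,14,14)  [lands on river]
river: ρ → (14,14,-12)
river: ρ → (-12,10,16)
river: ρ → (16,22,-6)
river: ρ → (-6,26,8)
river: ρ → (8,22,-12)
river: ρ → (-12,26,4)
river: ρ → (4,22,-24)
river: ρ → (-24,26,2)
river: ρ → (2,26,-24)
river: ρ → (-24,22,4)
river: ρ → (4,26,-12)
river: ρ → (-12,22,8)
river: ρ → (8,26,-6)
river: ρ → (-6,22,16)
river: ρ → (16,10,-12)
ρ-cycle length = 16 (tail of 1 descent step not counted)

16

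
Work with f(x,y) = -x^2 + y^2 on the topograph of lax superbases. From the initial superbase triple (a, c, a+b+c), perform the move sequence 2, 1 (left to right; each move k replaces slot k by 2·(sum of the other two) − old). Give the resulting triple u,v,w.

start (-1,1,0) = (f(1,0),f(0,1),f(1,1))
replace slot 2: 2·((-1)+0) − 1 = -3 → (-1,-3,0)
replace slot 1: 2·((-3)+0) − (-1) = -5 → (-5,-3,0)

-5,-3,0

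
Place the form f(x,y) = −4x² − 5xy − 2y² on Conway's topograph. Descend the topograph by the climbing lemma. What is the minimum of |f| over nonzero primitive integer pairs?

translate: b→-3 (≡5 mod 8), so (4,5,2)→(4,-3,1)
flip: (4,-3,1)→(1,3,4)
translate: b→1 (≡3 mod 2), so (1,3,4)→(1,1,2)
reduced (well bottom): (1,1,2) with a≤c, −a<b≤a
well minimum |f| = |-1| = 1 (negative-definite)

1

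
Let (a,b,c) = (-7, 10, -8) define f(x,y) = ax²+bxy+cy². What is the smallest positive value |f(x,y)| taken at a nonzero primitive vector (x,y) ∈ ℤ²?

translate: b→4 (≡-10 mod 14), so (7,-10,8)→(7,4,5)
flip: (7,4,5)→(5,-4,7)
reduced (well bottom): (5,-4,7) with a≤c, −a<b≤a
well minimum |f| = |-5| = 5 (negative-definite)

5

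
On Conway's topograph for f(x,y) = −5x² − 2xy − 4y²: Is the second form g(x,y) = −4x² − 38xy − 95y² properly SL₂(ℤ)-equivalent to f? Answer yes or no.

D₁ = -76, D₂ = -76
f is negative-definite; reduce −f:
−f: flip: (5,2,4)→(4,-2,5)
−f: reduced (well bottom): (4,-2,5) with a≤c, −a<b≤a
flip sign back: reduced form of f is (-4,2,-5)
g is negative-definite; reduce −g:
−g: translate: b→-2 (≡38 mod 8), so (4,38,95)→(4,-2,5)
−g: reduced (well bottom): (4,-2,5) with a≤c, −a<b≤a
flip sign back: reduced form of g is (-4,2,-5)
reduced forms (-4, 2, -5) vs (-4, 2, -5) ⇒ equivalent

yes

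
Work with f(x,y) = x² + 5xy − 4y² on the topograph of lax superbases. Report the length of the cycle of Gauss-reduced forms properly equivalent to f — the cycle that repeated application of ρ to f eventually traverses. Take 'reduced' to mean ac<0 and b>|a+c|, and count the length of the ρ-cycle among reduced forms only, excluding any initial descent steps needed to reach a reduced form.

D = 41, ⌊√D⌋ = 6
river: ρ → (-4,3,2)
river: ρ → (2,5,-2)
river: ρ → (-2,3,4)
river: ρ → (4,5,-1)
river: ρ → (-1,5,4)
river: ρ → (4,3,-2)
river: ρ → (-2,5,2)
river: ρ → (2,3,-4)
river: ρ → (-4,5,1)
river: ρ → (1,5,-4)
ρ-cycle length = 10 (tail of 0 descent steps not counted)

10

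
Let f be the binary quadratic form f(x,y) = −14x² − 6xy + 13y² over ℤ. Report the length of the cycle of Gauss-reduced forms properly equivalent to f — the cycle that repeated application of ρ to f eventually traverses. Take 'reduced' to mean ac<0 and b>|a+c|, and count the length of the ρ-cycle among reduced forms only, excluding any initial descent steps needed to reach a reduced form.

D = 764, ⌊√D⌋ = 27
descent: ρ → (13,6,-14)  [lands on river]
river: ρ → (-14,22,5)
river: ρ → (5,18,-22)
river: ρ → (-22,26,1)
river: ρ → (1,26,-22)
river: ρ → (-22,18,5)
river: ρ → (5,22,-14)
river: ρ → (-14,6,13)
river: ρ → (13,20,-7)
river: ρ → (-7,22,10)
river: ρ → (10,18,-11)
river: ρ → (-11,26,2)
river: ρ → (2,26,-11)
river: ρ → (-11,18,10)
river: ρ → (10,22,-7)
river: ρ → (-7,20,13)
ρ-cycle length = 16 (tail of 1 descent step not counted)

16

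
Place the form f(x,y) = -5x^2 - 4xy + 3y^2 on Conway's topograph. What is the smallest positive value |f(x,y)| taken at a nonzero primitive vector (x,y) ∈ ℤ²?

descent: ρ → (3,4,-5)  [lands on river]
river: ρ → (-5,6,2)
river: ρ → (2,6,-5)
river: ρ → (-5,4,3)
river: ρ → (3,8,-1)
river: ρ → (-1,8,3)
closes: descent 1, river 6
min |a| on river = 1

1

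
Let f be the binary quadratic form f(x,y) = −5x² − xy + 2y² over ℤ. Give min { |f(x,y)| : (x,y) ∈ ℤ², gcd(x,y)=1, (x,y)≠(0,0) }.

descent: ρ → (2,5,-2)  [lands on river]
river: ρ → (-2,3,4)
river: ρ → (4,5,-1)
river: ρ → (-1,5,4)
river: ρ → (4,3,-2)
river: ρ → (-2,5,2)
river: ρ → (2,3,-4)
river: ρ → (-4,5,1)
river: ρ → (1,5,-4)
river: ρ → (-4,3,2)
closes: descent 1, river 10
min |a| on river = 1

1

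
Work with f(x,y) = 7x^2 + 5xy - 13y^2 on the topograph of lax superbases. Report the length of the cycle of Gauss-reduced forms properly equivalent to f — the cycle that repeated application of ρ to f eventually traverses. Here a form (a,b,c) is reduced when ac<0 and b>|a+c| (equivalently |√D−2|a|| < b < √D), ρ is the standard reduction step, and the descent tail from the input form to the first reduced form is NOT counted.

D = 389, ⌊√D⌋ = 19
descent: ρ → (-13,-5,7)
descent: ρ → (7,19,-1)  [lands on river]
river: ρ → (-1,19,7)
river: ρ → (7,9,-11)
river: ρ → (-11,13,5)
river: ρ → (5,17,-5)
river: ρ → (-5,13,11)
river: ρ → (11,9,-7)
river: ρ → (-7,19,1)
river: ρ → (1,19,-7)
river: ρ → (-7,9,11)
river: ρ → (11,13,-5)
river: ρ → (-5,17,5)
river: ρ → (5,13,-11)
river: ρ → (-11,9,7)
ρ-cycle length = 14 (tail of 2 descent steps not counted)

14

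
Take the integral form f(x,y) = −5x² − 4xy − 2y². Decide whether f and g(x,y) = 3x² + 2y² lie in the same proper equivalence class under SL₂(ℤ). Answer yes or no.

D₁ = -24, D₂ = -24
f is negative-definite; reduce −f:
−f: flip: (5,4,2)→(2,-4,5)
−f: translate: b→0 (≡-4 mod 4), so (2,-4,5)→(2,0,3)
−f: reduced (well bottom): (2,0,3) with a≤c, −a<b≤a
flip sign back: reduced form of f is (-2,0,-3)
g: flip: (3,0,2)→(2,0,3)
g: reduced (well bottom): (2,0,3) with a≤c, −a<b≤a
reduced forms (-2, 0, -3) vs (2, 0, 3) ⇒ inequivalent

no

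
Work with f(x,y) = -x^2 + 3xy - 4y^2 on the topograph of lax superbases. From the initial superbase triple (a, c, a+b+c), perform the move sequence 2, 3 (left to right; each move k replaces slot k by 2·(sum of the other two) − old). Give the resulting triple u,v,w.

start (-1,-4,-2) = (f(1,0),f(0,1),f(1,1))
replace slot 2: 2·((-1)+(-2)) − (-4) = -2 → (-1,-2,-2)
replace slot 3: 2·((-1)+(-2)) − (-2) = -4 → (-1,-2,-4)

-1,-2,-4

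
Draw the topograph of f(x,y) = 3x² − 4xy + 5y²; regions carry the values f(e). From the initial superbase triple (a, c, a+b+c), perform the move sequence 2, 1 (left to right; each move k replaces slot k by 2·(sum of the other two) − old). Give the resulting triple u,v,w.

start (3,5,4) = (f(1,0),f(0,1),f(1,1))
replace slot 2: 2·(3+4) − 5 = 9 → (3,9,4)
replace slot 1: 2·(9+4) − 3 = 23 → (23,9,4)

23,9,4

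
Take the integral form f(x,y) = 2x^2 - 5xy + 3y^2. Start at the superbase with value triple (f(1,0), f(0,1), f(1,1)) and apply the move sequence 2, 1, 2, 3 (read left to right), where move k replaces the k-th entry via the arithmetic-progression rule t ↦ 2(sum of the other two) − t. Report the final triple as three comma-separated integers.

start (2,3,0) = (f(1,0),f(0,1),f(1,1))
replace slot 2: 2·(2+0) − 3 = 1 → (2,1,0)
replace slot 1: 2·(1+0) − 2 = 0 → (0,1,0)
replace slot 2: 2·(0+0) − 1 = -1 → (0,-1,0)
replace slot 3: 2·(0+(-1)) − 0 = -2 → (0,-1,-2)

0,-1,-2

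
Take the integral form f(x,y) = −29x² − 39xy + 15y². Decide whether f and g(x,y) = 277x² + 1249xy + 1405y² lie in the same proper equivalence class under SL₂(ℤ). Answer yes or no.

D₁ = 3261, D₂ = 3261
river cycle of f (length 8): (15, 39, -29), (-29, 19, 25), (25, 31, -23), (-23, 15, 33), (33, 51, -5), (-5, 49, 43), (43, 37, -11), (-11, 51, 15)
river cycle of g (length 8): (15, 39, -29), (-29, 19, 25), (25, 31, -23), (-23, 15, 33), (33, 51, -5), (-5, 49, 43), (43, 37, -11), (-11, 51, 15)
cycles coincide ⇒ equivalent

yes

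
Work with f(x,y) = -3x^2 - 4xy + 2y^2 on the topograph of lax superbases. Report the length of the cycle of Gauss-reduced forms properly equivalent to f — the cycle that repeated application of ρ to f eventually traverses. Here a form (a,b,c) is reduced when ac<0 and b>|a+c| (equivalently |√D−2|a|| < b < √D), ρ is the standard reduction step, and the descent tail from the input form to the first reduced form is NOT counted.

D = 40, ⌊√D⌋ = 6
descent: ρ → (2,4,-3)  [lands on river]
river: ρ → (-3,2,3)
river: ρ → (3,4,-2)
river: ρ → (-2,4,3)
river: ρ → (3,2,-3)
river: ρ → (-3,4,2)
ρ-cycle length = 6 (tail of 1 descent step not counted)

6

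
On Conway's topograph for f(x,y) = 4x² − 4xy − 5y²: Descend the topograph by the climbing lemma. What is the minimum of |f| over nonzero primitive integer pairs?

descent: ρ → (-5,4,4)  [lands on river]
river: ρ → (4,4,-5)
river: ρ → (-5,6,3)
river: ρ → (3,6,-5)
closes: descent 1, river 4
min |a| on river = 3

3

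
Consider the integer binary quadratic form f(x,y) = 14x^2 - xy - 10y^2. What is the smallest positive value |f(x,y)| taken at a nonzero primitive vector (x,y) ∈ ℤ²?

descent: ρ → (-10,21,3)  [lands on river]
river: ρ → (3,21,-10)
river: ρ → (-10,19,5)
river: ρ → (5,21,-6)
river: ρ → (-6,15,14)
river: ρ → (14,13,-7)
river: ρ → (-7,15,12)
river: ρ → (12,9,-10)
river: ρ → (-10,11,11)
river: ρ → (11,11,-10)
river: ρ → (-10,9,12)
river: ρ → (12,15,-7)
river: ρ → (-7,13,14)
river: ρ → (14,15,-6)
river: ρ → (-6,21,5)
river: ρ → (5,19,-10)
closes: descent 1, river 16
min |a| on river = 3

3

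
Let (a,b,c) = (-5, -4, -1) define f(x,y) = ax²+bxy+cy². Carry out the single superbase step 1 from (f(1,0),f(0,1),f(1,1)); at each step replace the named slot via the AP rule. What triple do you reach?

start (-5,-1,-10) = (f(1,0),f(0,1),f(1,1))
replace slot 1: 2·((-1)+(-10)) − (-5) = -17 → (-17,-1,-10)

-17,-1,-10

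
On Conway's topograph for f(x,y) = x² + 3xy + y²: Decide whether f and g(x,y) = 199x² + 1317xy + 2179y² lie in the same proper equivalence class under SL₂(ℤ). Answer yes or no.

D₁ = 5, D₂ = 5
river cycle of f (length 2): (1, 1, -1), (-1, 1, 1)
river cycle of g (length 2): (1, 1, -1), (-1, 1, 1)
cycles coincide ⇒ equivalent

yes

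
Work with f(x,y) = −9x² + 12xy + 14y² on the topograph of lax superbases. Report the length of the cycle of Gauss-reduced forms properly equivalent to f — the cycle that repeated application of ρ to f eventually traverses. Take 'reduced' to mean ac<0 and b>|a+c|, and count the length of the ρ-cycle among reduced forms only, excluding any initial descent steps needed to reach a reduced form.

D = 648, ⌊√D⌋ = 25
river: ρ → (14,16,-7)
river: ρ → (-7,12,18)
river: ρ → (18,24,-1)
river: ρ → (-1,24,18)
river: ρ → (18,12,-7)
river: ρ → (-7,16,14)
river: ρ → (14,12,-9)
river: ρ → (-9,24,2)
river: ρ → (2,24,-9)
river: ρ → (-9,12,14)
ρ-cycle length = 10 (tail of 0 descent steps not counted)

10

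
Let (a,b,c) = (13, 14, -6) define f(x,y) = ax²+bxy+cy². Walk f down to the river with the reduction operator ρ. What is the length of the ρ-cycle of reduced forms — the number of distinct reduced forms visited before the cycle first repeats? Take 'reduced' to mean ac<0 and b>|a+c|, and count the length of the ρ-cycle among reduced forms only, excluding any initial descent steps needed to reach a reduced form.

D = 508, ⌊√D⌋ = 22
river: ρ → (-6,22,1)
river: ρ → (1,22,-6)
river: ρ → (-6,14,13)
river: ρ → (13,12,-7)
river: ρ → (-7,16,9)
river: ρ → (9,20,-3)
river: ρ → (-3,22,2)
river: ρ → (2,22,-3)
river: ρ → (-3,20,9)
river: ρ → (9,16,-7)
river: ρ → (-7,12,13)
river: ρ → (13,14,-6)
ρ-cycle length = 12 (tail of 0 descent steps not counted)

12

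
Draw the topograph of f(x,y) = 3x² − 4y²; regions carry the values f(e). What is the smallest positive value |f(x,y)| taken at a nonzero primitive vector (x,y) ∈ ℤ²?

descent: ρ → (-4,0,3)
descent: ρ → (3,6,-1)  [lands on river]
river: ρ → (-1,6,3)
closes: descent 2, river 2
min |a| on river = 1

1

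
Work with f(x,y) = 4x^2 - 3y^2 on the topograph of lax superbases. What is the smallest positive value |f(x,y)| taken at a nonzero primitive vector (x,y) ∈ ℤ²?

descent: ρ → (-3,6,1)  [lands on river]
river: ρ → (1,6,-3)
closes: descent 1, river 2
min |a| on river = 1

1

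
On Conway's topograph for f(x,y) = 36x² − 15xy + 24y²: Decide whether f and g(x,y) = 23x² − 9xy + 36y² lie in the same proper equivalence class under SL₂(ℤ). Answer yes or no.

D₁ = -3231, D₂ = -3231
f: flip: (36,-15,24)→(24,15,36)
f: reduced (well bottom): (24,15,36) with a≤c, −a<b≤a
g: reduced (well bottom): (23,-9,36) with a≤c, −a<b≤a
reduced forms (24, 15, 36) vs (23, -9, 36) ⇒ inequivalent

no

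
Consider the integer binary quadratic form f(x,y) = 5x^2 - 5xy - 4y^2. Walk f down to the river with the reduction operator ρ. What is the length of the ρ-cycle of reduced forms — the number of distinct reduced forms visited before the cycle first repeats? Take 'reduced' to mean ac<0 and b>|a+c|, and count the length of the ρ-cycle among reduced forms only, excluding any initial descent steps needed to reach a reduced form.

D = 105, ⌊√D⌋ = 10
descent: ρ → (-4,5,5)  [lands on river]
river: ρ → (5,5,-4)
river: ρ → (-4,3,6)
river: ρ → (6,9,-1)
river: ρ → (-1,9,6)
river: ρ → (6,3,-4)
ρ-cycle length = 6 (tail of 1 descent step not counted)

6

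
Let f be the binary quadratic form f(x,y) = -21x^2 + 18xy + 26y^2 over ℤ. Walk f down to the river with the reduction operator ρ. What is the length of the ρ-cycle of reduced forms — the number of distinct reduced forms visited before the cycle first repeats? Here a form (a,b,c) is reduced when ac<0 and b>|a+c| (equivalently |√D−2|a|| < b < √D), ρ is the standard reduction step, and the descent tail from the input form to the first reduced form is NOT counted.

D = 2508, ⌊√D⌋ = 50
river: ρ → (26,34,-13)
river: ρ → (-13,44,11)
river: ρ → (11,44,-13)
river: ρ → (-13,34,26)
river: ρ → (26,18,-21)
river: ρ → (-21,24,23)
river: ρ → (23,22,-22)
river: ρ → (-22,22,23)
river: ρ → (23,24,-21)
river: ρ → (-21,18,26)
ρ-cycle length = 10 (tail of 0 descent steps not counted)

10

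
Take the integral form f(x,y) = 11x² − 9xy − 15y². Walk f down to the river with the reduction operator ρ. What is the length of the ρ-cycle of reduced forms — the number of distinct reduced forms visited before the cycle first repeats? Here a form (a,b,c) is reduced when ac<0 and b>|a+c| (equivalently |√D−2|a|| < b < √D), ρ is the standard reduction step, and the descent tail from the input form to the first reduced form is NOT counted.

D = 741, ⌊√D⌋ = 27
descent: ρ → (-15,9,11)  [lands on river]
river: ρ → (11,13,-13)
river: ρ → (-13,13,11)
river: ρ → (11,9,-15)
river: ρ → (-15,21,5)
river: ρ → (5,19,-19)
river: ρ → (-19,19,5)
river: ρ → (5,21,-15)
ρ-cycle length = 8 (tail of 1 descent step not counted)

8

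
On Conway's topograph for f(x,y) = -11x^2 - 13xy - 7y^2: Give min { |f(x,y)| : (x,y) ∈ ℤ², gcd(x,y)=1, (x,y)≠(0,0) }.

translate: b→-9 (≡13 mod 22), so (11,13,7)→(11,-9,5)
flip: (11,-9,5)→(5,9,11)
translate: b→-1 (≡9 mod 10), so (5,9,11)→(5,-1,7)
reduced (well bottom): (5,-1,7) with a≤c, −a<b≤a
well minimum |f| = |-5| = 5 (negative-definite)

5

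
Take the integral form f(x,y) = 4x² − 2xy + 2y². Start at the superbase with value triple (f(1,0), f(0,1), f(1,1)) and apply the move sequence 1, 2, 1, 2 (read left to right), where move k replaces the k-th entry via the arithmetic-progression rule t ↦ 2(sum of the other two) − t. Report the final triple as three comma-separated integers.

start (4,2,4) = (f(1,0),f(0,1),f(1,1))
replace slot 1: 2·(2+4) − 4 = 8 → (8,2,4)
replace slot 2: 2·(8+4) − 2 = 22 → (8,22,4)
replace slot 1: 2·(22+4) − 8 = 44 → (44,22,4)
replace slot 2: 2·(44+4) − 22 = 74 → (44,74,4)

44,74,4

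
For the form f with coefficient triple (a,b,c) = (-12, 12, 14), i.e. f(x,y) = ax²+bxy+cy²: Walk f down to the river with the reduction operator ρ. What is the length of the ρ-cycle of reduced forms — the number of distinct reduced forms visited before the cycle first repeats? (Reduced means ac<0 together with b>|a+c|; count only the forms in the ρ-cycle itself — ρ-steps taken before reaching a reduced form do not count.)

D = 816, ⌊√D⌋ = 28
river: ρ → (14,16,-10)
river: ρ → (-10,24,6)
river: ρ → (6,24,-10)
river: ρ → (-10,16,14)
river: ρ → (14,12,-12)
river: ρ → (-12,12,14)
ρ-cycle length = 6 (tail of 0 descent steps not counted)

6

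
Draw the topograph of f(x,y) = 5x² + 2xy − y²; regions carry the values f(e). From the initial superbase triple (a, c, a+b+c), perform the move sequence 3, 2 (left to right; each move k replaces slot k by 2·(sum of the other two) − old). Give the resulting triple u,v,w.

start (5,-1,6) = (f(1,0),f(0,1),f(1,1))
replace slot 3: 2·(5+(-1)) − 6 = 2 → (5,-1,2)
replace slot 2: 2·(5+2) − (-1) = 15 → (5,15,2)

5,15,2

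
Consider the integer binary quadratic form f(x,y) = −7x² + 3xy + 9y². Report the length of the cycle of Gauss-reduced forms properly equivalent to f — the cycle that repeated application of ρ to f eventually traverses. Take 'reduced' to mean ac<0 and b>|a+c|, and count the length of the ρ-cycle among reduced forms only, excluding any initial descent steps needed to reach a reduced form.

D = 261, ⌊√D⌋ = 16
river: ρ → (9,15,-1)
river: ρ → (-1,15,9)
river: ρ → (9,3,-7)
river: ρ → (-7,11,5)
river: ρ → (5,9,-9)
river: ρ → (-9,9,5)
river: ρ → (5,11,-7)
river: ρ → (-7,3,9)
ρ-cycle length = 8 (tail of 0 descent steps not counted)

8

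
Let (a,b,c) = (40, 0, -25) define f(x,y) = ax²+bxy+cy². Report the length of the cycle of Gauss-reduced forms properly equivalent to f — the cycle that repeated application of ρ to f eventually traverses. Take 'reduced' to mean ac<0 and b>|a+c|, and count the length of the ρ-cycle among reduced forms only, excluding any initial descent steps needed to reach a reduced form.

D = 4000, ⌊√D⌋ = 63
descent: ρ → (-25,50,15)  [lands on river]
river: ρ → (15,40,-40)
river: ρ → (-40,40,15)
river: ρ → (15,50,-25)
ρ-cycle length = 4 (tail of 1 descent step not counted)

4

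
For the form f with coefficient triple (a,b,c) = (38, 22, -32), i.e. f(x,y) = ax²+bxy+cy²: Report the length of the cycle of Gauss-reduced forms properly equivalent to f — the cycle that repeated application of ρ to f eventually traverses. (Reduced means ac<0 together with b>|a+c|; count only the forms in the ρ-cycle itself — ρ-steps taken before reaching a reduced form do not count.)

D = 5348, ⌊√D⌋ = 73
river: ρ → (-32,42,28)
river: ρ → (28,70,-4)
river: ρ → (-4,66,62)
river: ρ → (62,58,-8)
river: ρ → (-8,70,14)
river: ρ → (14,70,-8)
river: ρ → (-8,58,62)
river: ρ → (62,66,-4)
river: ρ → (-4,70,28)
river: ρ → (28,42,-32)
river: ρ → (-32,22,38)
river: ρ → (38,54,-16)
river: ρ → (-16,42,56)
river: ρ → (56,70,-2)
river: ρ → (-2,70,56)
river: ρ → (56,42,-16)
river: ρ → (-16,54,38)
river: ρ → (38,22,-32)
ρ-cycle length = 18 (tail of 0 descent steps not counted)

18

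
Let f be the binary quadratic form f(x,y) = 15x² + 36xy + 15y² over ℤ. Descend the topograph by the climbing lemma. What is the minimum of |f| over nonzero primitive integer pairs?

descent: ρ → (15,-6,-6)
descent: ρ → (-6,18,3)  [lands on river]
river: ρ → (3,18,-6)
closes: descent 2, river 2
min |a| on river = 3

3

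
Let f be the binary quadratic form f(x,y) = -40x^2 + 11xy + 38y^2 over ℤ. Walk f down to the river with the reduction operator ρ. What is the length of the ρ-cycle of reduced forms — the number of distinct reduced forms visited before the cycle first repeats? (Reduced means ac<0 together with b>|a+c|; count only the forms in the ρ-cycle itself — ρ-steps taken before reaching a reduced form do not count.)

D = 6201, ⌊√D⌋ = 78
river: ρ → (38,65,-13)
river: ρ → (-13,65,38)
river: ρ → (38,11,-40)
river: ρ → (-40,69,9)
river: ρ → (9,75,-16)
river: ρ → (-16,53,53)
river: ρ → (53,53,-16)
river: ρ → (-16,75,9)
river: ρ → (9,69,-40)
river: ρ → (-40,11,38)
ρ-cycle length = 10 (tail of 0 descent steps not counted)

10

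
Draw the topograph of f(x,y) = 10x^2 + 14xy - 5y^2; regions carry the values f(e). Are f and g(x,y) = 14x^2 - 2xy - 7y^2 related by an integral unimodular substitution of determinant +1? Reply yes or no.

D₁ = 396, D₂ = 396
river cycle of f (length 4): (-5, 16, 7), (7, 12, -9), (-9, 6, 10), (10, 14, -5)
river cycle of g (length 4): (-7, 16, 5), (5, 14, -10), (-10, 6, 9), (9, 12, -7)
cycles differ ⇒ inequivalent

no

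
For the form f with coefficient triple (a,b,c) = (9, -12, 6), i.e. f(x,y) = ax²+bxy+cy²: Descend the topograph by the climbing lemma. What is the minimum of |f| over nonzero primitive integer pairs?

translate: b→6 (≡-12 mod 18), so (9,-12,6)→(9,6,3)
flip: (9,6,3)→(3,-6,9)
translate: b→0 (≡-6 mod 6), so (3,-6,9)→(3,0,6)
reduced (well bottom): (3,0,6) with a≤c, −a<b≤a
well minimum = a = 3

3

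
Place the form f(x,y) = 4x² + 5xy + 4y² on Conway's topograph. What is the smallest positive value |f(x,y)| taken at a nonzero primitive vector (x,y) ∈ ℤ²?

translate: b→-3 (≡5 mod 8), so (4,5,4)→(4,-3,3)
flip: (4,-3,3)→(3,3,4)
reduced (well bottom): (3,3,4) with a≤c, −a<b≤a
well minimum = a = 3

3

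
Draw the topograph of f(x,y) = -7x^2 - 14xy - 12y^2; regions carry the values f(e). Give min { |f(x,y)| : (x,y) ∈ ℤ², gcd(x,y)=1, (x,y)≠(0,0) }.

translate: b→0 (≡14 mod 14), so (7,14,12)→(7,0,5)
flip: (7,0,5)→(5,0,7)
reduced (well bottom): (5,0,7) with a≤c, −a<b≤a
well minimum |f| = |-5| = 5 (negative-definite)

5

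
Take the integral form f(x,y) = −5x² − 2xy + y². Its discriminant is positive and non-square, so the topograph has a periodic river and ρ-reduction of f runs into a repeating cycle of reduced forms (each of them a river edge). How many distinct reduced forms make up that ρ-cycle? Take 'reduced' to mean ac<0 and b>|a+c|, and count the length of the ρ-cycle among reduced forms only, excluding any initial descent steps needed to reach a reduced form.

D = 24, ⌊√D⌋ = 4
descent: ρ → (1,4,-2)  [lands on river]
river: ρ → (-2,4,1)
ρ-cycle length = 2 (tail of 1 descent step not counted)

2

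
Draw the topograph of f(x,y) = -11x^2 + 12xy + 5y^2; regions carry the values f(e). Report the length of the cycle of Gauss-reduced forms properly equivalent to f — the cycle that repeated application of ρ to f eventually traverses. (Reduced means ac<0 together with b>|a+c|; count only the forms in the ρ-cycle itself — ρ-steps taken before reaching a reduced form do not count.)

D = 364, ⌊√D⌋ = 19
river: ρ → (5,18,-2)
river: ρ → (-2,18,5)
river: ρ → (5,12,-11)
river: ρ → (-11,10,6)
river: ρ → (6,14,-7)
river: ρ → (-7,14,6)
river: ρ → (6,10,-11)
river: ρ → (-11,12,5)
ρ-cycle length = 8 (tail of 0 descent steps not counted)

8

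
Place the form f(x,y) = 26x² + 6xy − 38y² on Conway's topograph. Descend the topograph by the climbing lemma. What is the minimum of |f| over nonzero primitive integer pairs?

descent: ρ → (-38,-6,26)
descent: ρ → (26,58,-6)  [lands on river]
river: ρ → (-6,62,6)
river: ρ → (6,58,-26)
river: ρ → (-26,46,18)
river: ρ → (18,62,-2)
river: ρ → (-2,62,18)
river: ρ → (18,46,-26)
river: ρ → (-26,58,6)
river: ρ → (6,62,-6)
river: ρ → (-6,58,26)
river: ρ → (26,46,-18)
river: ρ → (-18,62,2)
river: ρ → (2,62,-18)
river: ρ → (-18,46,26)
closes: descent 2, river 14
min |a| on river = 2

2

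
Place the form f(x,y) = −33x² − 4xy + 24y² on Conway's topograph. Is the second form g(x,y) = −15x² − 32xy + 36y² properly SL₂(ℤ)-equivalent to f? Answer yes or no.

D₁ = 3184, D₂ = 3184
river cycle of f (length 44): (24, 52, -5), (-5, 48, 44), (44, 40, -9), (-9, 50, 19), (19, 26, -33), (-33, 40, 12), (12, 56, -1), (-1, 56, 12), (12, 40, -33), (-33, 26, 19), … (34 more)
river cycle of g (length 44): (36, 32, -15), (-15, 28, 40), (40, 52, -3), (-3, 56, 4), (4, 56, -3), (-3, 52, 40), (40, 28, -15), (-15, 32, 36), (36, 40, -11), (-11, 48, 20), … (34 more)
cycles differ ⇒ inequivalent

no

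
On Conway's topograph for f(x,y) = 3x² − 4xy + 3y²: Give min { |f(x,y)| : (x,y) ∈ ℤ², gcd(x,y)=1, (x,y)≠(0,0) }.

translate: b→2 (≡-4 mod 6), so (3,-4,3)→(3,2,2)
flip: (3,2,2)→(2,-2,3)
translate: b→2 (≡-2 mod 4), so (2,-2,3)→(2,2,3)
reduced (well bottom): (2,2,3) with a≤c, −a<b≤a
well minimum = a = 2

2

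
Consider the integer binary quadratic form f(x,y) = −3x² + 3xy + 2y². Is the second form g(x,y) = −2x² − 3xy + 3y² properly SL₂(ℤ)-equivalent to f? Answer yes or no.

D₁ = 33, D₂ = 33
river cycle of f (length 4): (2, 5, -1), (-1, 5, 2), (2, 3, -3), (-3, 3, 2)
river cycle of g (length 4): (3, 3, -2), (-2, 5, 1), (1, 5, -2), (-2, 3, 3)
cycles differ ⇒ inequivalent

no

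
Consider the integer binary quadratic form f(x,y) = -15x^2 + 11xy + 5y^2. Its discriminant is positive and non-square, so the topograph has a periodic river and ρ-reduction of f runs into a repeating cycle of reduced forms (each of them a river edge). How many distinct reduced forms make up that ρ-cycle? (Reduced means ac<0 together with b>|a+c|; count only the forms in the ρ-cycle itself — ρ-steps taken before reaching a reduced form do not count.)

D = 421, ⌊√D⌋ = 20
river: ρ → (5,19,-3)
river: ρ → (-3,17,11)
river: ρ → (11,5,-9)
river: ρ → (-9,13,7)
river: ρ → (7,15,-7)
river: ρ → (-7,13,9)
river: ρ → (9,5,-11)
river: ρ → (-11,17,3)
river: ρ → (3,19,-5)
river: ρ → (-5,11,15)
river: ρ → (15,19,-1)
river: ρ → (-1,19,15)
river: ρ → (15,11,-5)
river: ρ → (-5,19,3)
river: ρ → (3,17,-11)
river: ρ → (-11,5,9)
river: ρ → (9,13,-7)
river: ρ → (-7,15,7)
river: ρ → (7,13,-9)
river: ρ → (-9,5,11)
river: ρ → (11,17,-3)
river: ρ → (-3,19,5)
river: ρ → (5,11,-15)
river: ρ → (-15,19,1)
river: ρ → (1,19,-15)
river: ρ → (-15,11,5)
ρ-cycle length = 26 (tail of 0 descent steps not counted)

26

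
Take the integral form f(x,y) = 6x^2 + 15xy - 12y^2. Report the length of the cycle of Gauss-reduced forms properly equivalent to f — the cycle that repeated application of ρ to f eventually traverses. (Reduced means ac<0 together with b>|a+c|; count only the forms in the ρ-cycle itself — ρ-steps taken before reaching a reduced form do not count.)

D = 513, ⌊√D⌋ = 22
river: ρ → (-12,9,9)
river: ρ → (9,9,-12)
river: ρ → (-12,15,6)
river: ρ → (6,21,-3)
river: ρ → (-3,21,6)
river: ρ → (6,15,-12)
ρ-cycle length = 6 (tail of 0 descent steps not counted)

6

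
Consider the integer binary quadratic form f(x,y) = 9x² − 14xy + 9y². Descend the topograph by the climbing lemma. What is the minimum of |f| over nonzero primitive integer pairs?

translate: b→4 (≡-14 mod 18), so (9,-14,9)→(9,4,4)
flip: (9,4,4)→(4,-4,9)
translate: b→4 (≡-4 mod 8), so (4,-4,9)→(4,4,9)
reduced (well bottom): (4,4,9) with a≤c, −a<b≤a
well minimum = a = 4

4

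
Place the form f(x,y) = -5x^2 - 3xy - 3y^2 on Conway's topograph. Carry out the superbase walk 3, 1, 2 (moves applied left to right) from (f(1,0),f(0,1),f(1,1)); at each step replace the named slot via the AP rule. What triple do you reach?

start (-5,-3,-11) = (f(1,0),f(0,1),f(1,1))
replace slot 3: 2·((-5)+(-3)) − (-11) = -5 → (-5,-3,-5)
replace slot 1: 2·((-3)+(-5)) − (-5) = -11 → (-11,-3,-5)
replace slot 2: 2·((-11)+(-5)) − (-3) = -29 → (-11,-29,-5)

-11,-29,-5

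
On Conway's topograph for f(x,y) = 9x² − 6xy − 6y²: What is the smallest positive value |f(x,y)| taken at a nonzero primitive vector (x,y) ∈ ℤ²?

descent: ρ → (-6,6,9)  [lands on river]
river: ρ → (9,12,-3)
river: ρ → (-3,12,9)
river: ρ → (9,6,-6)
closes: descent 1, river 4
min |a| on river = 3

3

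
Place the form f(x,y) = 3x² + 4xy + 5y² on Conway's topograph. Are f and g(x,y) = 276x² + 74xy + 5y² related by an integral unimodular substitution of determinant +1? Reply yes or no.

D₁ = -44, D₂ = -44
f: translate: b→-2 (≡4 mod 6), so (3,4,5)→(3,-2,4)
f: reduced (well bottom): (3,-2,4) with a≤c, −a<b≤a
g: flip: (276,74,5)→(5,-74,276)
g: translate: b→-4 (≡-74 mod 10), so (5,-74,276)→(5,-4,3)
g: flip: (5,-4,3)→(3,4,5)
g: translate: b→-2 (≡4 mod 6), so (3,4,5)→(3,-2,4)
g: reduced (well bottom): (3,-2,4) with a≤c, −a<b≤a
reduced forms (3, -2, 4) vs (3, -2, 4) ⇒ equivalent

yes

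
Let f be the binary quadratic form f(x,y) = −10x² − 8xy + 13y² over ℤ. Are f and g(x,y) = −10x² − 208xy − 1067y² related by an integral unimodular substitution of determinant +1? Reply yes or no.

D₁ = 584, D₂ = 584
river cycle of f (length 8): (13, 8, -10), (-10, 12, 11), (11, 10, -11), (-11, 12, 10), (10, 8, -13), (-13, 18, 5), (5, 22, -5), (-5, 18, 13)
river cycle of g (length 8): (-10, 12, 11), (11, 10, -11), (-11, 12, 10), (10, 8, -13), (-13, 18, 5), (5, 22, -5), (-5, 18, 13), (13, 8, -10)
cycles coincide ⇒ equivalent

yes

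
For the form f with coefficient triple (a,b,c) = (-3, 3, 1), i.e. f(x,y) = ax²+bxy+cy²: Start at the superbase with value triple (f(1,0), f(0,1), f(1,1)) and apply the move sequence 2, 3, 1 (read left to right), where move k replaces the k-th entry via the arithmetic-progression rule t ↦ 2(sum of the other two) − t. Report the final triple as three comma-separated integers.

start (-3,1,1) = (f(1,0),f(0,1),f(1,1))
replace slot 2: 2·((-3)+1) − 1 = -5 → (-3,-5,1)
replace slot 3: 2·((-3)+(-5)) − 1 = -17 → (-3,-5,-17)
replace slot 1: 2·((-5)+(-17)) − (-3) = -41 → (-41,-5,-17)

-41,-5,-17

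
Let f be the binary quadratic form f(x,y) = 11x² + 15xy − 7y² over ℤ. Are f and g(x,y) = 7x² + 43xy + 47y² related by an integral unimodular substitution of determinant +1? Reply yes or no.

D₁ = 533, D₂ = 533
river cycle of f (length 10): (-7, 13, 13), (13, 13, -7), (-7, 15, 11), (11, 7, -11), (-11, 15, 7), (7, 13, -13), (-13, 13, 7), (7, 15, -11), (-11, 7, 11), (11, 15, -7)
river cycle of g (length 10): (7, 15, -11), (-11, 7, 11), (11, 15, -7), (-7, 13, 13), (13, 13, -7), (-7, 15, 11), (11, 7, -11), (-11, 15, 7), (7, 13, -13), (-13, 13, 7)
cycles coincide ⇒ equivalent

yes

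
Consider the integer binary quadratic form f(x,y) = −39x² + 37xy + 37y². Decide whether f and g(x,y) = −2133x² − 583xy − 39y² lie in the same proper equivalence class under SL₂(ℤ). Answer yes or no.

D₁ = 7141, D₂ = 7141
river cycle of f (length 66): (37, 37, -39), (-39, 41, 35), (35, 29, -45), (-45, 61, 19), (19, 53, -57), (-57, 61, 15), (15, 59, -61), (-61, 63, 13), (13, 67, -51), (-51, 35, 29), … (56 more)
river cycle of g (length 66): (-39, 37, 37), (37, 37, -39), (-39, 41, 35), (35, 29, -45), (-45, 61, 19), (19, 53, -57), (-57, 61, 15), (15, 59, -61), (-61, 63, 13), (13, 67, -51), … (56 more)
cycles coincide ⇒ equivalent

yes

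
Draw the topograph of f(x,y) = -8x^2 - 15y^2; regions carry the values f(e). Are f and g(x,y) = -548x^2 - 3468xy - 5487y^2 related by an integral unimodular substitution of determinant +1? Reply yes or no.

D₁ = -480, D₂ = -480
f is negative-definite; reduce −f:
−f: reduced (well bottom): (8,0,15) with a≤c, −a<b≤a
flip sign back: reduced form of f is (-8,0,-15)
g is negative-definite; reduce −g:
−g: translate: b→180 (≡3468 mod 1096), so (548,3468,5487)→(548,180,15)
−g: flip: (548,180,15)→(15,-180,548)
−g: translate: b→0 (≡-180 mod 30), so (15,-180,548)→(15,0,8)
−g: flip: (15,0,8)→(8,0,15)
−g: reduced (well bottom): (8,0,15) with a≤c, −a<b≤a
flip sign back: reduced form of g is (-8,0,-15)
reduced forms (-8, 0, -15) vs (-8, 0, -15) ⇒ equivalent

yes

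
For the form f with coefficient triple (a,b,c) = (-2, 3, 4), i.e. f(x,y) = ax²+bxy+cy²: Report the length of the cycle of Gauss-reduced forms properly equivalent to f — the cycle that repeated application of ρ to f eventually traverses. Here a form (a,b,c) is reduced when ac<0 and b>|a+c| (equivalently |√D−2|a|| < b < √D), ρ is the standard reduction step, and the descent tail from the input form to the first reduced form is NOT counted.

D = 41, ⌊√D⌋ = 6
river: ρ → (4,5,-1)
river: ρ → (-1,5,4)
river: ρ → (4,3,-2)
river: ρ → (-2,5,2)
river: ρ → (2,3,-4)
river: ρ → (-4,5,1)
river: ρ → (1,5,-4)
river: ρ → (-4,3,2)
river: ρ → (2,5,-2)
river: ρ → (-2,3,4)
ρ-cycle length = 10 (tail of 0 descent steps not counted)

10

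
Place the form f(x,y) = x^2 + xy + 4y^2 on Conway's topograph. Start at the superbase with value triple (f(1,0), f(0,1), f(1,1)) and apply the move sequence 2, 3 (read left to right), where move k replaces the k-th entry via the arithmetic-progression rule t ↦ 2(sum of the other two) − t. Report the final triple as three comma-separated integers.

start (1,4,6) = (f(1,0),f(0,1),f(1,1))
replace slot 2: 2·(1+6) − 4 = 10 → (1,10,6)
replace slot 3: 2·(1+10) − 6 = 16 → (1,10,16)

1,10,16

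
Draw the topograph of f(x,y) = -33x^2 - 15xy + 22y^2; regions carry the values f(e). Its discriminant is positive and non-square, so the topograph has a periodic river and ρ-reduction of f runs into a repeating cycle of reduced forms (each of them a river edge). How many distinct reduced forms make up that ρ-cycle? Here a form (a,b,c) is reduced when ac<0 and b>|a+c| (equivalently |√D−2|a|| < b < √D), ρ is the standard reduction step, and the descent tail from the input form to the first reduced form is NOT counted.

D = 3129, ⌊√D⌋ = 55
descent: ρ → (22,15,-33)  [lands on river]
river: ρ → (-33,51,4)
river: ρ → (4,53,-20)
river: ρ → (-20,27,30)
river: ρ → (30,33,-17)
river: ρ → (-17,35,28)
river: ρ → (28,21,-24)
river: ρ → (-24,27,25)
river: ρ → (25,23,-26)
river: ρ → (-26,29,22)
ρ-cycle length = 10 (tail of 1 descent step not counted)

10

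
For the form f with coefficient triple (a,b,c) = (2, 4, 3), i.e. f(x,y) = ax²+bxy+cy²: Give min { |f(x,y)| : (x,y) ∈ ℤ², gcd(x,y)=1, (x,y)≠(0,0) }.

translate: b→0 (≡4 mod 4), so (2,4,3)→(2,0,1)
flip: (2,0,1)→(1,0,2)
reduced (well bottom): (1,0,2) with a≤c, −a<b≤a
well minimum = a = 1

1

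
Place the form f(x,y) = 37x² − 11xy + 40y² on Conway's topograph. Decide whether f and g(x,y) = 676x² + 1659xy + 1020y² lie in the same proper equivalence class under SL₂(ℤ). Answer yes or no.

D₁ = -5799, D₂ = -5799
f: reduced (well bottom): (37,-11,40) with a≤c, −a<b≤a
g: translate: b→307 (≡1659 mod 1352), so (676,1659,1020)→(676,307,37)
g: flip: (676,307,37)→(37,-307,676)
g: translate: b→-11 (≡-307 mod 74), so (37,-307,676)→(37,-11,40)
g: reduced (well bottom): (37,-11,40) with a≤c, −a<b≤a
reduced forms (37, -11, 40) vs (37, -11, 40) ⇒ equivalent

yes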